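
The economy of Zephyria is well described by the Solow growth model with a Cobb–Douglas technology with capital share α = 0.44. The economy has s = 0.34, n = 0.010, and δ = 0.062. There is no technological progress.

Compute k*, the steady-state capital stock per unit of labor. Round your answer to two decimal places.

In steady state, investment equals break-even investment: s·k^α = (n + δ)·k.
Rearranging, k^(1−α) = s / (n + δ).
k^0.56 = 0.34 / (0.010 + 0.062) = 0.34 / 0.072 = 4.7222
k* = 4.7222^(1/0.56) ≈ 15.9893

k* = 15.99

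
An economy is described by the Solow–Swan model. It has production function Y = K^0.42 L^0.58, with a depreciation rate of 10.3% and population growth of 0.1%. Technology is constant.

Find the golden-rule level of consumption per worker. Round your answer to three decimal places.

At the golden rule, f'(k) = n + δ, so α·k^(α−1) = n + δ and k_gold = (α/(n + δ))^(1/(1−α)).
k_gold = (0.42/0.104)^(1/0.58) = 4.0385^1.7241 ≈ 11.0964
c_gold = f(k_gold) − (n + δ)·k_gold = 2.7477 − 0.104×11.0964 ≈ 1.5937

c_gold ≈ 1.594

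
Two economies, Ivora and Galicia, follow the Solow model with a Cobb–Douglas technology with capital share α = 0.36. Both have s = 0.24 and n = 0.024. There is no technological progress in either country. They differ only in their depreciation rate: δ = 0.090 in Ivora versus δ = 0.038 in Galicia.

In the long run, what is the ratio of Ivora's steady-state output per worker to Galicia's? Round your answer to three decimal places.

ratio ≈ 0.710

Steady-state y* = [s/(n + δ)]^(α/(1−α)), so the ratio is [ (s_I/(n + δ)_I) / (s_G/(n + δ)_G) ]^0.5625.
s_I/(n + δ)_I = 0.24/0.114 = 2.1053; s_G/(n + δ)_G = 0.24/0.062 = 3.8710.
Ratio = (2.1053/3.8710)^0.5625 = 0.5439^0.5625 ≈ 0.7100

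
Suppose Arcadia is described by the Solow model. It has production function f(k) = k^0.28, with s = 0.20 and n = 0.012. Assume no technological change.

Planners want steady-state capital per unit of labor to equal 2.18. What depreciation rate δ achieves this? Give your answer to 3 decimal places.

δ ≈ 0.102

In steady state, investment equals break-even investment: s·k^α = (n + δ)·k.
So s / (n + δ) = (k*)^(1−α) = 2.18^0.72 = 1.7526.
Therefore n + δ = s / 1.7526 = 0.20 / 1.7526 = 0.1141, so δ = 0.1141 − 0.012 = 0.1021.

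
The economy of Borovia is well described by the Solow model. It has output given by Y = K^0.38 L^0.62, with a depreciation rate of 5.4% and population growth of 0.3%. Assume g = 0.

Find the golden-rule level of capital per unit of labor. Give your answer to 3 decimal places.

k_gold ≈ 21.325

The golden rule sets f'(k) = n + δ, i.e. α·k^(α−1) = n + δ.
So k^(1−α) = α / (n + δ) = 0.38 / 0.057 = 6.6667.
k_gold = 6.6667^(1/0.62) ≈ 21.3250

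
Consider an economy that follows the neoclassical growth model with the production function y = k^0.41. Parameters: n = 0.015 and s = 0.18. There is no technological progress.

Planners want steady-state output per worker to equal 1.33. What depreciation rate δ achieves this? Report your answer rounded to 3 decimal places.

At the steady state, Δk = 0, so s·k^α = (n + δ)·k.
Since y* = [s/(n + δ)]^(α/(1−α)), we have s/(n + δ) = (y*)^((1−α)/α) = 1.33^1.439 = 1.5074.
Therefore n + δ = s / 1.5074 = 0.18 / 1.5074 = 0.1194, so δ = 0.1194 − 0.015 = 0.1044.

δ ≈ 0.104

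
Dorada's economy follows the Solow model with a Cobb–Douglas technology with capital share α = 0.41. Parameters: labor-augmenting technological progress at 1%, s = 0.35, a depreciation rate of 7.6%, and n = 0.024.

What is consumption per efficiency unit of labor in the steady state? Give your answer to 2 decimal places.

At the steady state, Δk = 0, so s·k^α = (n + g + δ)·k.
Rearranging, k^(1−α) = s / (n + g + δ).
k^0.59 = 0.35 / (0.024 + 0.010 + 0.076) = 0.35 / 0.110 = 3.1818
k* = 3.1818^(1/0.59) ≈ 7.1119
y* = (k*)^α = 7.1119^0.41 ≈ 2.2352
c* = (1 − s)·y* = (1 − 0.35) × 2.2352 ≈ 1.4529

c* = 1.45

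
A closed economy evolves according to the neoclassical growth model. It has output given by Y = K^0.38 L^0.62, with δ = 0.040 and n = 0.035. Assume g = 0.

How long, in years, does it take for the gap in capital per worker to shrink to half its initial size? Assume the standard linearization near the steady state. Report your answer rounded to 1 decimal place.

about 14.9 years

Near the steady state the convergence rate is λ = (1 − α)(n + δ).
λ = (1 − 0.38) × 0.075 = 0.62 × 0.075 = 0.0465
Half-life = ln 2 / λ = 0.6931 / 0.0465 ≈ 14.91 years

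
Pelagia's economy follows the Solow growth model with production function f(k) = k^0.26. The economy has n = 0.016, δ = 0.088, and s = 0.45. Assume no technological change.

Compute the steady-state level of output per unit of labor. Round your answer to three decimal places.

Steady state requires s·f(k) = (n + δ)·k, i.e. s·k^α = (n + δ)·k.
Rearranging, k^(1−α) = s / (n + δ).
k^0.74 = 0.45 / (0.016 + 0.088) = 0.45 / 0.104 = 4.3269
k* = 4.3269^(1/0.74) ≈ 7.2393
y* = (k*)^α = 7.2393^0.26 ≈ 1.6731

y* ≈ 1.673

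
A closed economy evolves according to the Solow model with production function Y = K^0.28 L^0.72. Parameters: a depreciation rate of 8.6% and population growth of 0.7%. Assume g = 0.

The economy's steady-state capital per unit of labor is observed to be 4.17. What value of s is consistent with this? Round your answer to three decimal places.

s ≈ 0.260

At the steady state, Δk = 0, so s·k^α = (n + δ)·k.
So s / (n + δ) = (k*)^(1−α) = 4.17^0.72 = 2.7957.
Therefore s = 2.7957 × (n + δ) = 2.7957 × 0.093 = 0.2600.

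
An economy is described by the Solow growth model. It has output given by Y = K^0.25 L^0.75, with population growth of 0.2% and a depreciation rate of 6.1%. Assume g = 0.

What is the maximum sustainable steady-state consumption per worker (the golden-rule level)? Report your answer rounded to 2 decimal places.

c_gold ≈ 1.19

At the golden rule, f'(k) = n + δ, so α·k^(α−1) = n + δ and k_gold = (α/(n + δ))^(1/(1−α)).
k_gold = (0.25/0.063)^(1/0.75) = 3.9683^1.3333 ≈ 6.2823
c_gold = f(k_gold) − (n + δ)·k_gold = 1.5832 − 0.063×6.2823 ≈ 1.1874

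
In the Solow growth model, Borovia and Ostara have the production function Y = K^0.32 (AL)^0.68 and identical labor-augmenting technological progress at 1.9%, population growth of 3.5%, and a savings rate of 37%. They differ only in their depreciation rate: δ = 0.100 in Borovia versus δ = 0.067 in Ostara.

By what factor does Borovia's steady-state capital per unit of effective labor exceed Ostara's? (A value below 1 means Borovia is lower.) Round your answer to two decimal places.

Steady-state k* = [s/(n + g + δ)]^(1/(1−α)), so the ratio is [ (s_B/(n + g + δ)_B) / (s_O/(n + g + δ)_O) ]^1.4706.
s_B/(n + g + δ)_B = 0.37/0.154 = 2.4026; s_O/(n + g + δ)_O = 0.37/0.121 = 3.0579.
Ratio = (2.4026/3.0579)^1.4706 = 0.7857^1.4706 ≈ 0.7014

k*_B / k*_O ≈ 0.70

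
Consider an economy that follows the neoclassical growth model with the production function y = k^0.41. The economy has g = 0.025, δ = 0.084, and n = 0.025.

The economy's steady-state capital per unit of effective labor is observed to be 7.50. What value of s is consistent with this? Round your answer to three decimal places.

At the steady state, Δk = 0, so s·k^α = (n + g + δ)·k.
So s / (n + g + δ) = (k*)^(1−α) = 7.50^0.59 = 3.2831.
Therefore s = 3.2831 × (n + g + δ) = 3.2831 × 0.134 = 0.4399.

s ≈ 0.440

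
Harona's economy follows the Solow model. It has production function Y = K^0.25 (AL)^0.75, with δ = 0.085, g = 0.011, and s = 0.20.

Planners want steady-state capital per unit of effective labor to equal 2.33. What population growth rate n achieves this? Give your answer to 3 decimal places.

n ≈ 0.010

At the steady state, Δk = 0, so s·k^α = (n + g + δ)·k.
So s / (n + g + δ) = (k*)^(1−α) = 2.33^0.75 = 1.8859.
Therefore n + g + δ = s / 1.8859 = 0.20 / 1.8859 = 0.1061, so n = 0.1061 − 0.096 = 0.0101.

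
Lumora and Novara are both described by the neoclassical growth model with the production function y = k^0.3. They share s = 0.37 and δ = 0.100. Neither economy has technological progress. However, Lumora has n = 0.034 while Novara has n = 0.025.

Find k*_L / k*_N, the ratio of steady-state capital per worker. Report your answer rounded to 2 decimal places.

ratio ≈ 0.91

Steady-state k* = [s/(n + δ)]^(1/(1−α)), so the ratio is [ (s_L/(n + δ)_L) / (s_N/(n + δ)_N) ]^1.4286.
s_L/(n + δ)_L = 0.37/0.134 = 2.7612; s_N/(n + δ)_N = 0.37/0.125 = 2.9600.
Ratio = (2.7612/2.9600)^1.4286 = 0.9328^1.4286 ≈ 0.9054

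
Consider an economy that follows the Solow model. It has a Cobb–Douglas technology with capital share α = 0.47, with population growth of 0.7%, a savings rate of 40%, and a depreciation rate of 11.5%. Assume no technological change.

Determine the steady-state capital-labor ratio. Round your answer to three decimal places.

k* = 9.398

Steady state requires s·f(k) = (n + δ)·k, i.e. s·k^α = (n + δ)·k.
Dividing both sides by k: k^(1−α) = s / (n + δ).
k^0.53 = 0.40 / (0.007 + 0.115) = 0.40 / 0.122 = 3.2787
k* = 3.2787^(1/0.53) ≈ 9.3977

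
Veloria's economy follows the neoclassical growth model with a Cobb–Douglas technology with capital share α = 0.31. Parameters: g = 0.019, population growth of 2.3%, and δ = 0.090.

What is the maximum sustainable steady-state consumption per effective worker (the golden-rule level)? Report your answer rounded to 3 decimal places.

c_gold ≈ 1.013

At the golden rule, f'(k) = n + g + δ, so α·k^(α−1) = n + g + δ and k_gold = (α/(n + g + δ))^(1/(1−α)).
k_gold = (0.31/0.132)^(1/0.69) = 2.3485^1.4493 ≈ 3.4466
c_gold = f(k_gold) − (n + g + δ)·k_gold = 1.4675 − 0.132×3.4466 ≈ 1.0125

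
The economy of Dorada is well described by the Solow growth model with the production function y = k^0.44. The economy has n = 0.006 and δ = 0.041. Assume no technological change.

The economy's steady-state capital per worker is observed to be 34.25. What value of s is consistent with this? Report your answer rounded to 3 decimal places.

In steady state, investment equals break-even investment: s·k^α = (n + δ)·k.
So s / (n + δ) = (k*)^(1−α) = 34.25^0.56 = 7.2345.
Therefore s = 7.2345 × (n + δ) = 7.2345 × 0.047 = 0.3400.

s ≈ 0.340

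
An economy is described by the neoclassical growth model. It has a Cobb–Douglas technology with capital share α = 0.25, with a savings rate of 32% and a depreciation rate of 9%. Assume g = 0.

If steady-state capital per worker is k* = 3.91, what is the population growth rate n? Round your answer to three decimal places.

In steady state, investment equals break-even investment: s·k^α = (n + δ)·k.
So s / (n + δ) = (k*)^(1−α) = 3.91^0.75 = 2.7806.
Therefore n + δ = s / 2.7806 = 0.32 / 2.7806 = 0.1151, so n = 0.1151 − 0.090 = 0.0251.

n ≈ 0.025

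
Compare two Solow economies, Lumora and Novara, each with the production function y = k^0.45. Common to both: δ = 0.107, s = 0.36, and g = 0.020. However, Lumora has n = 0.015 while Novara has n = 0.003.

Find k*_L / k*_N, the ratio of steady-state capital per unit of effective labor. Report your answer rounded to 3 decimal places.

k*_L / k*_N ≈ 0.852

Steady-state k* = [s/(n + g + δ)]^(1/(1−α)), so the ratio is [ (s_L/(n + g + δ)_L) / (s_N/(n + g + δ)_N) ]^1.8182.
s_L/(n + g + δ)_L = 0.36/0.142 = 2.5352; s_N/(n + g + δ)_N = 0.36/0.130 = 2.7692.
Ratio = (2.5352/2.7692)^1.8182 = 0.9155^1.8182 ≈ 0.8517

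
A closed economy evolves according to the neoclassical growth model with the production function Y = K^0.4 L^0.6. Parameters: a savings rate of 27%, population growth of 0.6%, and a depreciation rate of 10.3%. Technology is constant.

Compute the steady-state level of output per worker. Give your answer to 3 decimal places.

Steady state requires s·f(k) = (n + δ)·k, i.e. s·k^α = (n + δ)·k.
Dividing both sides by k: k^(1−α) = s / (n + δ).
k^0.6 = 0.27 / (0.006 + 0.103) = 0.27 / 0.109 = 2.4771
k* = 2.4771^(1/0.6) ≈ 4.5350
y* = (k*)^α = 4.5350^0.4 ≈ 1.8308

y* ≈ 1.831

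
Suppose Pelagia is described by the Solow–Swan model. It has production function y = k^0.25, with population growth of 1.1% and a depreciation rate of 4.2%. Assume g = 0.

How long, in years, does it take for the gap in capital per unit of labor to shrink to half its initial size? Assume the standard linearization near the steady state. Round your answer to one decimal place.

Near the steady state the convergence rate is λ = (1 − α)(n + δ).
λ = (1 − 0.25) × 0.053 = 0.75 × 0.053 = 0.03975
Half-life = ln 2 / λ = 0.6931 / 0.03975 ≈ 17.44 years

half-life ≈ 17.4 years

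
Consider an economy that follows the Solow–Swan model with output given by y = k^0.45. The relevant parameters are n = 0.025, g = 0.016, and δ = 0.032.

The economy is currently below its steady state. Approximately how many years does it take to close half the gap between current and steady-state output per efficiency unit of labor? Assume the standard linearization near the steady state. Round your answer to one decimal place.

Near the steady state the convergence rate is λ = (1 − α)(n + g + δ).
λ = (1 − 0.45) × 0.073 = 0.55 × 0.073 = 0.04015
Half-life = ln 2 / λ = 0.6931 / 0.04015 ≈ 17.26 years

about 17.3 years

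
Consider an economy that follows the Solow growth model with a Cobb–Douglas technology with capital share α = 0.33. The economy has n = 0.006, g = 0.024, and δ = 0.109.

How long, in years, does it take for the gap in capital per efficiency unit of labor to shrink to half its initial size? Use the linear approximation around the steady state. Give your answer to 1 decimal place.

half-life ≈ 7.4 years

Near the steady state the convergence rate is λ = (1 − α)(n + g + δ).
λ = (1 − 0.33) × 0.139 = 0.67 × 0.139 = 0.09313
Half-life = ln 2 / λ = 0.6931 / 0.09313 ≈ 7.44 years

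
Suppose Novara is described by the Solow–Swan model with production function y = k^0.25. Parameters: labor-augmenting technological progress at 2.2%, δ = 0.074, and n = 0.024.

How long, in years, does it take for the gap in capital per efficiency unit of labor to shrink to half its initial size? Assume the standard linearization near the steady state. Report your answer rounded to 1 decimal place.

about 7.7 years

Near the steady state the convergence rate is λ = (1 − α)(n + g + δ).
λ = (1 − 0.25) × 0.120 = 0.75 × 0.120 = 0.0900
Half-life = ln 2 / λ = 0.6931 / 0.0900 ≈ 7.70 years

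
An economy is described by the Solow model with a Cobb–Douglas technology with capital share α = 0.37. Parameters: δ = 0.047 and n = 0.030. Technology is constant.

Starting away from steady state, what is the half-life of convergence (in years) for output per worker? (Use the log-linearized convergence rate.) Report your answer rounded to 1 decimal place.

Near the steady state the convergence rate is λ = (1 − α)(n + δ).
λ = (1 − 0.37) × 0.077 = 0.63 × 0.077 = 0.04851
Half-life = ln 2 / λ = 0.6931 / 0.04851 ≈ 14.29 years

about 14.3 years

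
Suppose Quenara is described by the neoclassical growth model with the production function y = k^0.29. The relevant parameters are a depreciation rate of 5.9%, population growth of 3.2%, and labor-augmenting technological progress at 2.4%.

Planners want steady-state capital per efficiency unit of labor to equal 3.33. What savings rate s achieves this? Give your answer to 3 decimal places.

s ≈ 0.270

At the steady state, Δk = 0, so s·k^α = (n + g + δ)·k.
So s / (n + g + δ) = (k*)^(1−α) = 3.33^0.71 = 2.3493.
Therefore s = 2.3493 × (n + g + δ) = 2.3493 × 0.115 = 0.2702.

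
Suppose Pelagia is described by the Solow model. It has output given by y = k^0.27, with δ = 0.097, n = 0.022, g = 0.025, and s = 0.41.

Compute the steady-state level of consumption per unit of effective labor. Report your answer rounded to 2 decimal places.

At the steady state, Δk = 0, so s·k^α = (n + g + δ)·k.
Rearranging, k^(1−α) = s / (n + g + δ).
k^0.73 = 0.41 / (0.022 + 0.025 + 0.097) = 0.41 / 0.144 = 2.8472
k* = 2.8472^(1/0.73) ≈ 4.1927
y* = (k*)^α = 4.1927^0.27 ≈ 1.4726
c* = (1 − s)·y* = (1 − 0.41) × 1.4726 ≈ 0.8688

c* = 0.87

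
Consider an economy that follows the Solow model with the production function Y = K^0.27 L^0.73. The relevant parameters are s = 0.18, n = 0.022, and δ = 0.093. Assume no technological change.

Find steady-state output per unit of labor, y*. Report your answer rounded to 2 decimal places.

y* = 1.18

In steady state, investment equals break-even investment: s·k^α = (n + δ)·k.
Dividing both sides by k: k^(1−α) = s / (n + δ).
k^0.73 = 0.18 / (0.022 + 0.093) = 0.18 / 0.115 = 1.5652
k* = 1.5652^(1/0.73) ≈ 1.8473
y* = (k*)^α = 1.8473^0.27 ≈ 1.1802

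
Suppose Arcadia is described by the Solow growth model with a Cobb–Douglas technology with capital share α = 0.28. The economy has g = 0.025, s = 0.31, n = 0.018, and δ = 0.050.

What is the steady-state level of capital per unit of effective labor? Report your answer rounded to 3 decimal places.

k* ≈ 5.324

Steady state requires s·f(k) = (n + g + δ)·k, i.e. s·k^α = (n + g + δ)·k.
Rearranging, k^(1−α) = s / (n + g + δ).
k^0.72 = 0.31 / (0.018 + 0.025 + 0.050) = 0.31 / 0.093 = 3.3333
k* = 3.3333^(1/0.72) ≈ 5.3237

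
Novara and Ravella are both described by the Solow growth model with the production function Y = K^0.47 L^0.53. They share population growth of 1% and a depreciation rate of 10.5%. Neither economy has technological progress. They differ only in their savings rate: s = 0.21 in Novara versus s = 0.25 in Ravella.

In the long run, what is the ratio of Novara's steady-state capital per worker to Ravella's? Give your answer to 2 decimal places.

ratio ≈ 0.72

Steady-state k* = [s/(n + δ)]^(1/(1−α)), so the ratio is [ (s_N/(n + δ)_N) / (s_R/(n + δ)_R) ]^1.8868.
s_N/(n + δ)_N = 0.21/0.115 = 1.8261; s_R/(n + δ)_R = 0.25/0.115 = 2.1739.
Ratio = (1.8261/2.1739)^1.8868 = 0.8400^1.8868 ≈ 0.7197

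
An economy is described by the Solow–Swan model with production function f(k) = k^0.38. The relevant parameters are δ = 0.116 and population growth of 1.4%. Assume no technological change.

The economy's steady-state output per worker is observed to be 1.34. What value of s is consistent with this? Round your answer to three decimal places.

s ≈ 0.210

In steady state, investment equals break-even investment: s·k^α = (n + δ)·k.
Since y* = [s/(n + δ)]^(α/(1−α)), we have s/(n + δ) = (y*)^((1−α)/α) = 1.34^1.6316 = 1.6121.
Therefore s = 1.6121 × (n + δ) = 1.6121 × 0.130 = 0.2096.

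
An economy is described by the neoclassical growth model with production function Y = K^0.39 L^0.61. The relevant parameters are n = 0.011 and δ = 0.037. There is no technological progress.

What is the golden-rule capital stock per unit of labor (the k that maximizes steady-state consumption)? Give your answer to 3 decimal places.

The golden rule sets f'(k) = n + δ, i.e. α·k^(α−1) = n + δ.
So k^(1−α) = α / (n + δ) = 0.39 / 0.048 = 8.1250.
k_gold = 8.1250^(1/0.61) ≈ 31.0109

k_gold ≈ 31.011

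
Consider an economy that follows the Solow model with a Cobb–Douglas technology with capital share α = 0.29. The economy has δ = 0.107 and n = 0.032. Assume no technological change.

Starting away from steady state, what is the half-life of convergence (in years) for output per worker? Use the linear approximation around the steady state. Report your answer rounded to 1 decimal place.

t_½ ≈ 7.0 years

Near the steady state the convergence rate is λ = (1 − α)(n + δ).
λ = (1 − 0.29) × 0.139 = 0.71 × 0.139 = 0.09869
Half-life = ln 2 / λ = 0.6931 / 0.09869 ≈ 7.02 years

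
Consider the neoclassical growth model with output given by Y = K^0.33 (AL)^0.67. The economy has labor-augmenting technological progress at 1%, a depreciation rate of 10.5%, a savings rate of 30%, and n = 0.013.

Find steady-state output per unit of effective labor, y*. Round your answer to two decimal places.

At the steady state, Δk = 0, so s·k^α = (n + g + δ)·k.
Rearranging, k^(1−α) = s / (n + g + δ).
k^0.67 = 0.30 / (0.013 + 0.010 + 0.105) = 0.30 / 0.128 = 2.3438
k* = 2.3438^(1/0.67) ≈ 3.5655
y* = (k*)^α = 3.5655^0.33 ≈ 1.5212

y* = 1.52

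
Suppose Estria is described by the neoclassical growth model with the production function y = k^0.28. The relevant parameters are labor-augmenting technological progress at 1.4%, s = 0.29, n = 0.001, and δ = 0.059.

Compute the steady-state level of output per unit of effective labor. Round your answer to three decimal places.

y* ≈ 1.701

In steady state, investment equals break-even investment: s·k^α = (n + g + δ)·k.
Rearranging, k^(1−α) = s / (n + g + δ).
k^0.72 = 0.29 / (0.001 + 0.014 + 0.059) = 0.29 / 0.074 = 3.9189
k* = 3.9189^(1/0.72) ≈ 6.6656
y* = (k*)^α = 6.6656^0.28 ≈ 1.7009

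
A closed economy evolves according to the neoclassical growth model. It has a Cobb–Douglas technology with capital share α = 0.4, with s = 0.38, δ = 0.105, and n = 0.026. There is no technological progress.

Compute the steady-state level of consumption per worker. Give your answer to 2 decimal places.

c* ≈ 1.26

In steady state, investment equals break-even investment: s·k^α = (n + δ)·k.
Rearranging, k^(1−α) = s / (n + δ).
k^0.6 = 0.38 / (0.026 + 0.105) = 0.38 / 0.131 = 2.9008
k* = 2.9008^(1/0.6) ≈ 5.9001
y* = (k*)^α = 5.9001^0.4 ≈ 2.0340
c* = (1 − s)·y* = (1 − 0.38) × 2.0340 ≈ 1.2611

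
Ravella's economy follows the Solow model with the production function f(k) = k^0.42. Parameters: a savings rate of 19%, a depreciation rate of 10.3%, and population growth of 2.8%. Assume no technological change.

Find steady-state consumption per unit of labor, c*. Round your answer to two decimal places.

At the steady state, Δk = 0, so s·k^α = (n + δ)·k.
Rearranging, k^(1−α) = s / (n + δ).
k^0.58 = 0.19 / (0.028 + 0.103) = 0.19 / 0.131 = 1.4504
k* = 1.4504^(1/0.58) ≈ 1.8986
y* = (k*)^α = 1.8986^0.42 ≈ 1.3090
c* = (1 − s)·y* = (1 − 0.19) × 1.3090 ≈ 1.0603

c* ≈ 1.06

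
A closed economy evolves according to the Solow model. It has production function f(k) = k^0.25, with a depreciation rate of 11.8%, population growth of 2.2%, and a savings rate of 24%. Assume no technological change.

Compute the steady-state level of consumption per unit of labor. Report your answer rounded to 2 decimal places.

c* = 0.91

Steady state requires s·f(k) = (n + δ)·k, i.e. s·k^α = (n + δ)·k.
Rearranging, k^(1−α) = s / (n + δ).
k^0.75 = 0.24 / (0.022 + 0.118) = 0.24 / 0.140 = 1.7143
k* = 1.7143^(1/0.75) ≈ 2.0517
y* = (k*)^α = 2.0517^0.25 ≈ 1.1968
c* = (1 − s)·y* = (1 − 0.24) × 1.1968 ≈ 0.9096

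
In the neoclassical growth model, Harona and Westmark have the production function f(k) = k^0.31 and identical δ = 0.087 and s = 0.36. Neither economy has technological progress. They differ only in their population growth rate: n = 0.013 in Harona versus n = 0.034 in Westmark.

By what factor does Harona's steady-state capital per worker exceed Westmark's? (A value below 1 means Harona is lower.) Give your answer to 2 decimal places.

ratio ≈ 1.32

Steady-state k* = [s/(n + δ)]^(1/(1−α)), so the ratio is [ (s_H/(n + δ)_H) / (s_W/(n + δ)_W) ]^1.4493.
s_H/(n + δ)_H = 0.36/0.100 = 3.6000; s_W/(n + δ)_W = 0.36/0.121 = 2.9752.
Ratio = (3.6000/2.9752)^1.4493 = 1.2100^1.4493 ≈ 1.3182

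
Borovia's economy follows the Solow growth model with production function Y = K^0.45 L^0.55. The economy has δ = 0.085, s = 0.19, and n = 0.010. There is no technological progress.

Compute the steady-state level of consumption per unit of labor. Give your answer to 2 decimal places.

Steady state requires s·f(k) = (n + δ)·k, i.e. s·k^α = (n + δ)·k.
Rearranging, k^(1−α) = s / (n + δ).
k^0.55 = 0.19 / (0.010 + 0.085) = 0.19 / 0.095 = 2.0000
k* = 2.0000^(1/0.55) ≈ 3.5264
y* = (k*)^α = 3.5264^0.45 ≈ 1.7632
c* = (1 − s)·y* = (1 − 0.19) × 1.7632 ≈ 1.4282

c* ≈ 1.43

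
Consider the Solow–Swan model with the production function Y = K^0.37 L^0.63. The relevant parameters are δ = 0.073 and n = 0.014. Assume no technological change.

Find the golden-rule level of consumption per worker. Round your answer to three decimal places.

c_gold ≈ 1.474

At the golden rule, f'(k) = n + δ, so α·k^(α−1) = n + δ and k_gold = (α/(n + δ))^(1/(1−α)).
k_gold = (0.37/0.087)^(1/0.63) = 4.2529^1.5873 ≈ 9.9520
c_gold = f(k_gold) − (n + δ)·k_gold = 2.3401 − 0.087×9.9520 ≈ 1.4743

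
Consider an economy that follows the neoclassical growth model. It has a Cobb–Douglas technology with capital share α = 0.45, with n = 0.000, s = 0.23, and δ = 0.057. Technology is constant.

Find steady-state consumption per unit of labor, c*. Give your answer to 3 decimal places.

In steady state, investment equals break-even investment: s·k^α = (n + δ)·k.
Dividing both sides by k: k^(1−α) = s / (n + δ).
k^0.55 = 0.23 / (0.000 + 0.057) = 0.23 / 0.057 = 4.0351
k* = 4.0351^(1/0.55) ≈ 12.6344
y* = (k*)^α = 12.6344^0.45 ≈ 3.1311
c* = (1 − s)·y* = (1 − 0.23) × 3.1311 ≈ 2.4109

c* = 2.411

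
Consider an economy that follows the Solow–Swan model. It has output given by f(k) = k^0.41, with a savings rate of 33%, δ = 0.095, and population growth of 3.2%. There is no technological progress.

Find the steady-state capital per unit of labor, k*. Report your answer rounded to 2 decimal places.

At the steady state, Δk = 0, so s·k^α = (n + δ)·k.
Rearranging, k^(1−α) = s / (n + δ).
k^0.59 = 0.33 / (0.032 + 0.095) = 0.33 / 0.127 = 2.5984
k* = 2.5984^(1/0.59) ≈ 5.0454

k* = 5.05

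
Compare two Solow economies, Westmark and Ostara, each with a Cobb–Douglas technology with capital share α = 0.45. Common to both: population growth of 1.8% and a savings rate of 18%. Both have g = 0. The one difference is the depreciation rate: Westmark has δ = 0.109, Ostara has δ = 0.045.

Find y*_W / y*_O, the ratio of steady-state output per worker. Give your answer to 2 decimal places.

Steady-state y* = [s/(n + δ)]^(α/(1−α)), so the ratio is [ (s_W/(n + δ)_W) / (s_O/(n + δ)_O) ]^0.8182.
s_W/(n + δ)_W = 0.18/0.127 = 1.4173; s_O/(n + δ)_O = 0.18/0.063 = 2.8571.
Ratio = (1.4173/2.8571)^0.8182 = 0.4961^0.8182 ≈ 0.5635

ratio ≈ 0.56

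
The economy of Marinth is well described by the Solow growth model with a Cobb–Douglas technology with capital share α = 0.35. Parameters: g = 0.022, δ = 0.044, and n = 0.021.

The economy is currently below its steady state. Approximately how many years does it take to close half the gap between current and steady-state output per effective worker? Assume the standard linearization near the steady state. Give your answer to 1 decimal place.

Near the steady state the convergence rate is λ = (1 − α)(n + g + δ).
λ = (1 − 0.35) × 0.087 = 0.65 × 0.087 = 0.05655
Half-life = ln 2 / λ = 0.6931 / 0.05655 ≈ 12.26 years

t_½ ≈ 12.3 years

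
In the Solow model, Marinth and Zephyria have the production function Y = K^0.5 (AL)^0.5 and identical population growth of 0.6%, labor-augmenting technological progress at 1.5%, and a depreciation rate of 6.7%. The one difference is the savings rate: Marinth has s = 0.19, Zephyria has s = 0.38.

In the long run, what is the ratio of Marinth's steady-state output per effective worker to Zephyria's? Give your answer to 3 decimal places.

Steady-state y* = [s/(n + g + δ)]^(α/(1−α)), so the ratio is [ (s_M/(n + g + δ)_M) / (s_Z/(n + g + δ)_Z) ]^1.
s_M/(n + g + δ)_M = 0.19/0.088 = 2.1591; s_Z/(n + g + δ)_Z = 0.38/0.088 = 4.3182.
Ratio = (2.1591/4.3182)^1 = 0.5000^1 ≈ 0.5000

y*_M / y*_Z ≈ 0.500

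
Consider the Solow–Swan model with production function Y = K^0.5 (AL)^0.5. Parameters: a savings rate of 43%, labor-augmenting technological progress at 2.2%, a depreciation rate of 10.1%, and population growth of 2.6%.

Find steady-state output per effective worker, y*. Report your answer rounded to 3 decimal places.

At the steady state, Δk = 0, so s·k^α = (n + g + δ)·k.
Dividing both sides by k: k^(1−α) = s / (n + g + δ).
k^0.5 = 0.43 / (0.026 + 0.022 + 0.101) = 0.43 / 0.149 = 2.8859
k* = 2.8859^(1/0.5) ≈ 8.3284
y* = (k*)^α = 8.3284^0.5 ≈ 2.8859

y* = 2.886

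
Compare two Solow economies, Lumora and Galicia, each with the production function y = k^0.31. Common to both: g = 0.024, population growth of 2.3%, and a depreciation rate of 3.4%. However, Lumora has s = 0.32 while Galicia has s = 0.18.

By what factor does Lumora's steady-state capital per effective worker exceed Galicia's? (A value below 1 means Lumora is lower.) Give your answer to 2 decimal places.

ratio ≈ 2.30

Steady-state k* = [s/(n + g + δ)]^(1/(1−α)), so the ratio is [ (s_L/(n + g + δ)_L) / (s_G/(n + g + δ)_G) ]^1.4493.
s_L/(n + g + δ)_L = 0.32/0.081 = 3.9506; s_G/(n + g + δ)_G = 0.18/0.081 = 2.2222.
Ratio = (3.9506/2.2222)^1.4493 = 1.7778^1.4493 ≈ 2.3023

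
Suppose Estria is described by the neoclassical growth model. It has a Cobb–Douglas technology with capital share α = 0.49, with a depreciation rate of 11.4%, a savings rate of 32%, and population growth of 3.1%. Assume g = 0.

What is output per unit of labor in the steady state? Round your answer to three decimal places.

Steady state requires s·f(k) = (n + δ)·k, i.e. s·k^α = (n + δ)·k.
Rearranging, k^(1−α) = s / (n + δ).
k^0.51 = 0.32 / (0.031 + 0.114) = 0.32 / 0.145 = 2.2069
k* = 2.2069^(1/0.51) ≈ 4.7215
y* = (k*)^α = 4.7215^0.49 ≈ 2.1394

y* ≈ 2.139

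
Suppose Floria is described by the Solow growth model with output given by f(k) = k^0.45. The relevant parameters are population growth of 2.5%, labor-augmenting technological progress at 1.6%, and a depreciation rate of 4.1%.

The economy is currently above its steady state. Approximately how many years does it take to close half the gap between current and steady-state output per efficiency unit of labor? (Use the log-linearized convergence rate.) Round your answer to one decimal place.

Near the steady state the convergence rate is λ = (1 − α)(n + g + δ).
λ = (1 − 0.45) × 0.082 = 0.55 × 0.082 = 0.0451
Half-life = ln 2 / λ = 0.6931 / 0.0451 ≈ 15.37 years

t_½ ≈ 15.4 years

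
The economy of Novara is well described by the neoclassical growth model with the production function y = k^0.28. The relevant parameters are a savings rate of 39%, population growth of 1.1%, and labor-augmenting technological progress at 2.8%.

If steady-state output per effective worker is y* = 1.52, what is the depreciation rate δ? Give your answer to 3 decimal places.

Steady state requires s·f(k) = (n + g + δ)·k, i.e. s·k^α = (n + g + δ)·k.
Since y* = [s/(n + g + δ)]^(α/(1−α)), we have s/(n + g + δ) = (y*)^((1−α)/α) = 1.52^2.5714 = 2.9349.
Therefore n + g + δ = s / 2.9349 = 0.39 / 2.9349 = 0.1329, so δ = 0.1329 − 0.039 = 0.0939.

δ ≈ 0.094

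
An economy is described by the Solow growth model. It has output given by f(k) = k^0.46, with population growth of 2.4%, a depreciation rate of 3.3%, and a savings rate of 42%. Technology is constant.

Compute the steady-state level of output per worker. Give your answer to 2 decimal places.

At the steady state, Δk = 0, so s·k^α = (n + δ)·k.
Dividing both sides by k: k^(1−α) = s / (n + δ).
k^0.54 = 0.42 / (0.024 + 0.033) = 0.42 / 0.057 = 7.3684
k* = 7.3684^(1/0.54) ≈ 40.3875
y* = (k*)^α = 40.3875^0.46 ≈ 5.4812

y* = 5.48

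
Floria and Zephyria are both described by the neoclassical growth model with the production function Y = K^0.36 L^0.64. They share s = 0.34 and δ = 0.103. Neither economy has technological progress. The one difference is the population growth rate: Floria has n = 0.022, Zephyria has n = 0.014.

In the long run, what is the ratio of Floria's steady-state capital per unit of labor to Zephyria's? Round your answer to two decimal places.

Steady-state k* = [s/(n + δ)]^(1/(1−α)), so the ratio is [ (s_F/(n + δ)_F) / (s_Z/(n + δ)_Z) ]^1.5625.
s_F/(n + δ)_F = 0.34/0.125 = 2.7200; s_Z/(n + δ)_Z = 0.34/0.117 = 2.9060.
Ratio = (2.7200/2.9060)^1.5625 = 0.9360^1.5625 ≈ 0.9018

ratio ≈ 0.90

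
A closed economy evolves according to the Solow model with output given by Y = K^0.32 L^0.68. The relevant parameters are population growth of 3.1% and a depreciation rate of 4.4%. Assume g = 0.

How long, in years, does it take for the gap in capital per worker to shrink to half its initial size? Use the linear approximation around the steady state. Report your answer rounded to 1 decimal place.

Near the steady state the convergence rate is λ = (1 − α)(n + δ).
λ = (1 − 0.32) × 0.075 = 0.68 × 0.075 = 0.0510
Half-life = ln 2 / λ = 0.6931 / 0.0510 ≈ 13.59 years

about 13.6 years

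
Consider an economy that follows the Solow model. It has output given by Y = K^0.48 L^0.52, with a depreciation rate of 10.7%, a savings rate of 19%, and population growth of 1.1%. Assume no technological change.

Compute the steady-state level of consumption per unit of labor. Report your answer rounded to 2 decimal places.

c* = 1.26

At the steady state, Δk = 0, so s·k^α = (n + δ)·k.
Rearranging, k^(1−α) = s / (n + δ).
k^0.52 = 0.19 / (0.011 + 0.107) = 0.19 / 0.118 = 1.6102
k* = 1.6102^(1/0.52) ≈ 2.4995
y* = (k*)^α = 2.4995^0.48 ≈ 1.5523
c* = (1 − s)·y* = (1 − 0.19) × 1.5523 ≈ 1.2574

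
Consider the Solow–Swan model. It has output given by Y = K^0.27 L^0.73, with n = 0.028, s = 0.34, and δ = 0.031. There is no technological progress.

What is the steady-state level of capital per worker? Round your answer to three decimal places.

k* ≈ 11.014

Steady state requires s·f(k) = (n + δ)·k, i.e. s·k^α = (n + δ)·k.
Rearranging, k^(1−α) = s / (n + δ).
k^0.73 = 0.34 / (0.028 + 0.031) = 0.34 / 0.059 = 5.7627
k* = 5.7627^(1/0.73) ≈ 11.0142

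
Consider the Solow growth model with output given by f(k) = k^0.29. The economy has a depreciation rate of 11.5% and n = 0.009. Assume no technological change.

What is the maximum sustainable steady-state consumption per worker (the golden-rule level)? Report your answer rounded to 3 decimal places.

At the golden rule, f'(k) = n + δ, so α·k^(α−1) = n + δ and k_gold = (α/(n + δ))^(1/(1−α)).
k_gold = (0.29/0.124)^(1/0.71) = 2.3387^1.4085 ≈ 3.3090
c_gold = f(k_gold) − (n + δ)·k_gold = 1.4149 − 0.124×3.3090 ≈ 1.0046

c_gold ≈ 1.005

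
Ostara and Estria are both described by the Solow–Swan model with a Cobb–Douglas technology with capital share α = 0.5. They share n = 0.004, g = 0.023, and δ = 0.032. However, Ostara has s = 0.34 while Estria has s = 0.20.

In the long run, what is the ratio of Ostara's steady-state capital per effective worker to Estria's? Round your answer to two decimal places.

k*_O / k*_E ≈ 2.89

Steady-state k* = [s/(n + g + δ)]^(1/(1−α)), so the ratio is [ (s_O/(n + g + δ)_O) / (s_E/(n + g + δ)_E) ]^2.
s_O/(n + g + δ)_O = 0.34/0.059 = 5.7627; s_E/(n + g + δ)_E = 0.20/0.059 = 3.3898.
Ratio = (5.7627/3.3898)^2 = 1.7000^2 ≈ 2.8900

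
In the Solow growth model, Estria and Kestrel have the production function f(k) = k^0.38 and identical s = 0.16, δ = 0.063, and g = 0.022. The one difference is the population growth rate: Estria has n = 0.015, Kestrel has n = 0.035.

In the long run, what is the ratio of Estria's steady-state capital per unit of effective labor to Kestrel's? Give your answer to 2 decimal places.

Steady-state k* = [s/(n + g + δ)]^(1/(1−α)), so the ratio is [ (s_E/(n + g + δ)_E) / (s_K/(n + g + δ)_K) ]^1.6129.
s_E/(n + g + δ)_E = 0.16/0.100 = 1.6000; s_K/(n + g + δ)_K = 0.16/0.120 = 1.3333.
Ratio = (1.6000/1.3333)^1.6129 = 1.2000^1.6129 ≈ 1.3419

k*_E / k*_K ≈ 1.34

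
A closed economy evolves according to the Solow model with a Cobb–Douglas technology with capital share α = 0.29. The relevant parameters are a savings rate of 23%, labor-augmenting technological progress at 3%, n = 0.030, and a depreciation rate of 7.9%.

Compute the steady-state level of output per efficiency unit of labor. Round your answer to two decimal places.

Steady state requires s·f(k) = (n + g + δ)·k, i.e. s·k^α = (n + g + δ)·k.
Dividing both sides by k: k^(1−α) = s / (n + g + δ).
k^0.71 = 0.23 / (0.030 + 0.030 + 0.079) = 0.23 / 0.139 = 1.6547
k* = 1.6547^(1/0.71) ≈ 2.0326
y* = (k*)^α = 2.0326^0.29 ≈ 1.2284

y* ≈ 1.23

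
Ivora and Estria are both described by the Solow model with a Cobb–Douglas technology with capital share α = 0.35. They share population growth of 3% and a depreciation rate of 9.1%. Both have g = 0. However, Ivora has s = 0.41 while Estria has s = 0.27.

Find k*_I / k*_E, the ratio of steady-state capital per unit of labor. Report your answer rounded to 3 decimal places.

Steady-state k* = [s/(n + δ)]^(1/(1−α)), so the ratio is [ (s_I/(n + δ)_I) / (s_E/(n + δ)_E) ]^1.5385.
s_I/(n + δ)_I = 0.41/0.121 = 3.3884; s_E/(n + δ)_E = 0.27/0.121 = 2.2314.
Ratio = (3.3884/2.2314)^1.5385 = 1.5185^1.5385 ≈ 1.9015

k*_I / k*_E ≈ 1.902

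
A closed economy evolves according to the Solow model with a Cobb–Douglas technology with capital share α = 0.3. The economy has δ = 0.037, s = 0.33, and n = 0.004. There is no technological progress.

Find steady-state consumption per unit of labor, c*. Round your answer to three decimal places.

c* = 1.638

Steady state requires s·f(k) = (n + δ)·k, i.e. s·k^α = (n + δ)·k.
Rearranging, k^(1−α) = s / (n + δ).
k^0.7 = 0.33 / (0.004 + 0.037) = 0.33 / 0.041 = 8.0488
k* = 8.0488^(1/0.7) ≈ 19.6744
y* = (k*)^α = 19.6744^0.3 ≈ 2.4444
c* = (1 − s)·y* = (1 − 0.33) × 2.4444 ≈ 1.6377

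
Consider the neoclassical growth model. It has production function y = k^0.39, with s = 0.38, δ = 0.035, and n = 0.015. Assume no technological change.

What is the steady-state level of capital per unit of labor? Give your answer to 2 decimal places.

In steady state, investment equals break-even investment: s·k^α = (n + δ)·k.
Rearranging, k^(1−α) = s / (n + δ).
k^0.61 = 0.38 / (0.015 + 0.035) = 0.38 / 0.050 = 7.6000
k* = 7.6000^(1/0.61) ≈ 27.7944

k* = 27.79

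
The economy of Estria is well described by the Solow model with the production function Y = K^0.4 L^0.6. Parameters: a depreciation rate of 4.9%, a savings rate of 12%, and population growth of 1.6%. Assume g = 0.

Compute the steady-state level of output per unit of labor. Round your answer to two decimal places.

At the steady state, Δk = 0, so s·k^α = (n + δ)·k.
Dividing both sides by k: k^(1−α) = s / (n + δ).
k^0.6 = 0.12 / (0.016 + 0.049) = 0.12 / 0.065 = 1.8462
k* = 1.8462^(1/0.6) ≈ 2.7784
y* = (k*)^α = 2.7784^0.4 ≈ 1.5049

y* = 1.50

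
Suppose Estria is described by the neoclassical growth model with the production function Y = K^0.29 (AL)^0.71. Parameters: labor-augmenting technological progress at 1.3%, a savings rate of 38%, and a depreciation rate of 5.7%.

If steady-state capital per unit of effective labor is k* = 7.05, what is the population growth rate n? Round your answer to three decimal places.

n ≈ 0.025

In steady state, investment equals break-even investment: s·k^α = (n + g + δ)·k.
So s / (n + g + δ) = (k*)^(1−α) = 7.05^0.71 = 4.0014.
Therefore n + g + δ = s / 4.0014 = 0.38 / 4.0014 = 0.0950, so n = 0.0950 − 0.070 = 0.0250.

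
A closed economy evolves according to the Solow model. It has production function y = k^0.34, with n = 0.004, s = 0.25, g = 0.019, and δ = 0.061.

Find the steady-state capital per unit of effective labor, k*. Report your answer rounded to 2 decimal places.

k* = 5.22

At the steady state, Δk = 0, so s·k^α = (n + g + δ)·k.
Dividing both sides by k: k^(1−α) = s / (n + g + δ).
k^0.66 = 0.25 / (0.004 + 0.019 + 0.061) = 0.25 / 0.084 = 2.9762
k* = 2.9762^(1/0.66) ≈ 5.2200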